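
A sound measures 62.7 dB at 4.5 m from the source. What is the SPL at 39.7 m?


Given values:
  SPL1 = 62.7 dB, r1 = 4.5 m, r2 = 39.7 m
Formula: SPL2 = SPL1 - 20 * log10(r2 / r1)
Compute ratio: r2 / r1 = 39.7 / 4.5 = 8.8222
Compute log10: log10(8.8222) = 0.945577
Compute drop: 20 * 0.945577 = 18.9115
SPL2 = 62.7 - 18.9115 = 43.79

43.79 dB


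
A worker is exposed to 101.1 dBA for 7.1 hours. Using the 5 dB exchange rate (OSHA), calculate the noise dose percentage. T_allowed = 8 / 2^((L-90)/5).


Given values:
  L = 101.1 dBA, T = 7.1 hours
Formula: T_allowed = 8 / 2^((L - 90) / 5)
Compute exponent: (101.1 - 90) / 5 = 2.22
Compute 2^(2.22) = 4.658934
T_allowed = 8 / 4.658934 = 1.717131 hours
Dose = (T / T_allowed) * 100
Dose = (7.1 / 1.717131) * 100 = 413.48

413.48 %


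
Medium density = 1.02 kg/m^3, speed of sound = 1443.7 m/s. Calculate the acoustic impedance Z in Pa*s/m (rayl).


Given values:
  rho = 1.02 kg/m^3
  c = 1443.7 m/s
Formula: Z = rho * c
Z = 1.02 * 1443.7
Z = 1472.57

1472.57 rayl


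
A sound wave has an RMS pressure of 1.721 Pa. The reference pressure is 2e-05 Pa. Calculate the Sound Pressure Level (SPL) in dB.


Given values:
  p = 1.721 Pa
  p_ref = 2e-05 Pa
Formula: SPL = 20 * log10(p / p_ref)
Compute ratio: p / p_ref = 1.721 / 2e-05 = 86050
Compute log10: log10(86050) = 4.934751
Multiply: SPL = 20 * 4.934751 = 98.7

98.7 dB


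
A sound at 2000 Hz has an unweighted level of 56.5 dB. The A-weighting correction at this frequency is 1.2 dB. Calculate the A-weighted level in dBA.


Given values:
  SPL = 56.5 dB
  A-weighting at 2000 Hz = 1.2 dB
Formula: L_A = SPL + A_weight
L_A = 56.5 + (1.2)
L_A = 57.7

57.7 dBA


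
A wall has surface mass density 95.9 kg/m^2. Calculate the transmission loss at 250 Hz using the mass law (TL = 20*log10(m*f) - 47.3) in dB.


Given values:
  m = 95.9 kg/m^2, f = 250 Hz
Formula: TL = 20 * log10(m * f) - 47.3
Compute m * f = 95.9 * 250 = 23975.0
Compute log10(23975.0) = 4.379759
Compute 20 * 4.379759 = 87.5952
TL = 87.5952 - 47.3 = 40.3

40.3 dB


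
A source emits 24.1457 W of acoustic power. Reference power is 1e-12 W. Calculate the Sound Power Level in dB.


Given values:
  W = 24.1457 W
  W_ref = 1e-12 W
Formula: SWL = 10 * log10(W / W_ref)
Compute ratio: W / W_ref = 24145700000000
Compute log10: log10(24145700000000) = 13.38284
Multiply: SWL = 10 * 13.38284 = 133.83

133.83 dB


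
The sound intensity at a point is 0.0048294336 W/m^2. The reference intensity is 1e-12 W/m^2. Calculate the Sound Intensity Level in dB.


Given values:
  I = 0.0048294336 W/m^2
  I_ref = 1e-12 W/m^2
Formula: SIL = 10 * log10(I / I_ref)
Compute ratio: I / I_ref = 4829433600
Compute log10: log10(4829433600) = 9.683896
Multiply: SIL = 10 * 9.683896 = 96.84

96.84 dB


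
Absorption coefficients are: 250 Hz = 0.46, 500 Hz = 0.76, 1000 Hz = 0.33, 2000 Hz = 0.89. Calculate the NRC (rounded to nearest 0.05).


Given values:
  a_250 = 0.46, a_500 = 0.76
  a_1000 = 0.33, a_2000 = 0.89
Formula: NRC = (a250 + a500 + a1000 + a2000) / 4
Sum = 0.46 + 0.76 + 0.33 + 0.89 = 2.44
NRC = 2.44 / 4 = 0.61
Rounded to nearest 0.05: 0.6

0.6


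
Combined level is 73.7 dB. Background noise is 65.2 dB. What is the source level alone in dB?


Given values:
  L_total = 73.7 dB, L_bg = 65.2 dB
Formula: L_source = 10 * log10(10^(L_total/10) - 10^(L_bg/10))
Convert to linear:
  10^(73.7/10) = 23442288.1532
  10^(65.2/10) = 3311311.2148
Difference: 23442288.1532 - 3311311.2148 = 20130976.9384
L_source = 10 * log10(20130976.9384) = 73.04

73.04 dB


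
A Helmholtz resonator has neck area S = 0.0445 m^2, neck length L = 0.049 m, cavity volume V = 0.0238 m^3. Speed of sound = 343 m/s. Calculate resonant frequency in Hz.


Given values:
  S = 0.0445 m^2, L = 0.049 m, V = 0.0238 m^3, c = 343 m/s
Formula: f = (c / (2*pi)) * sqrt(S / (V * L))
Compute V * L = 0.0238 * 0.049 = 0.0011662
Compute S / (V * L) = 0.0445 / 0.0011662 = 38.1581
Compute sqrt(38.1581) = 6.177224
Compute c / (2*pi) = 343 / 6.283185 = 54.590148
f = 54.590148 * 6.177224 = 337.22

337.22 Hz


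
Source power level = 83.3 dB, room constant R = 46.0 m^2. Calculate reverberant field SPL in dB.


Given values:
  Lw = 83.3 dB, R = 46.0 m^2
Formula: SPL = Lw + 10 * log10(4 / R)
Compute 4 / R = 4 / 46.0 = 0.086957
Compute 10 * log10(0.086957) = -10.607
SPL = 83.3 + (-10.607) = 72.69

72.69 dB


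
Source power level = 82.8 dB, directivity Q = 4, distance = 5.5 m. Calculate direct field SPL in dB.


Given values:
  Lw = 82.8 dB, Q = 4, r = 5.5 m
Formula: SPL = Lw + 10 * log10(Q / (4 * pi * r^2))
Compute 4 * pi * r^2 = 4 * pi * 5.5^2 = 380.1327
Compute Q / denom = 4 / 380.1327 = 0.01052264
Compute 10 * log10(0.01052264) = -19.7788
SPL = 82.8 + (-19.7788) = 63.02

63.02 dB


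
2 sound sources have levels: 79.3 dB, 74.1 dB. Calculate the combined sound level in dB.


Formula: L_total = 10 * log10( sum(10^(Li/10)) )
  Source 1: 10^(79.3/10) = 85113803.8202
  Source 2: 10^(74.1/10) = 25703957.8277
Sum of linear values = 110817761.6479
L_total = 10 * log10(110817761.6479) = 80.45

80.45 dB


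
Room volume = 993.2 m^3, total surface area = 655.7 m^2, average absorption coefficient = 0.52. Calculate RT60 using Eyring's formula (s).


Given values:
  V = 993.2 m^3, S = 655.7 m^2, alpha = 0.52
Formula: RT60 = 0.161 * V / (-S * ln(1 - alpha))
Compute ln(1 - 0.52) = ln(0.48) = -0.733969
Denominator: -655.7 * -0.733969 = 481.2635
Numerator: 0.161 * 993.2 = 159.9052
RT60 = 159.9052 / 481.2635 = 0.332

0.332 s


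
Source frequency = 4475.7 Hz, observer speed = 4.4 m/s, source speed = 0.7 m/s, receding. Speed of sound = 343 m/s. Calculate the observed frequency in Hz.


Given values:
  f_s = 4475.7 Hz, v_o = 4.4 m/s, v_s = 0.7 m/s
  Direction: receding
Formula: f_o = f_s * (c - v_o) / (c + v_s)
Numerator: c - v_o = 343 - 4.4 = 338.6
Denominator: c + v_s = 343 + 0.7 = 343.7
f_o = 4475.7 * 338.6 / 343.7 = 4409.29

4409.29 Hz


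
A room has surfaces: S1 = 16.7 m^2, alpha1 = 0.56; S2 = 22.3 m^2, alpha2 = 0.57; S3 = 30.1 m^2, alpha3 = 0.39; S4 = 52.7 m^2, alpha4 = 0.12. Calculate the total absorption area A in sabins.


Given surfaces:
  Surface 1: 16.7 * 0.56 = 9.352
  Surface 2: 22.3 * 0.57 = 12.711
  Surface 3: 30.1 * 0.39 = 11.739
  Surface 4: 52.7 * 0.12 = 6.324
Formula: A = sum(Si * alpha_i)
A = 9.352 + 12.711 + 11.739 + 6.324
A = 40.13

40.13 sabins


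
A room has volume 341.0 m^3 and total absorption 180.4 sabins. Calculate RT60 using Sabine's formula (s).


Given values:
  V = 341.0 m^3
  A = 180.4 sabins
Formula: RT60 = 0.161 * V / A
Numerator: 0.161 * 341.0 = 54.901
RT60 = 54.901 / 180.4 = 0.304

0.304 s


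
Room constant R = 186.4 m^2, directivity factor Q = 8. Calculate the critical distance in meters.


Given values:
  R = 186.4 m^2, Q = 8
Formula: d_c = 0.141 * sqrt(Q * R)
Compute Q * R = 8 * 186.4 = 1491.2
Compute sqrt(1491.2) = 38.6161
d_c = 0.141 * 38.6161 = 5.445

5.445 m


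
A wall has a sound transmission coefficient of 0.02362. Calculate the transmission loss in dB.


Given values:
  tau = 0.02362
Formula: TL = 10 * log10(1 / tau)
Compute 1 / tau = 1 / 0.02362 = 42.337
Compute log10(42.337) = 1.62672
TL = 10 * 1.62672 = 16.27

16.27 dB


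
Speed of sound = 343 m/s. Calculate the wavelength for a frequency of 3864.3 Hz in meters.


Given values:
  c = 343 m/s, f = 3864.3 Hz
Formula: lambda = c / f
lambda = 343 / 3864.3
lambda = 0.0888

0.0888 m


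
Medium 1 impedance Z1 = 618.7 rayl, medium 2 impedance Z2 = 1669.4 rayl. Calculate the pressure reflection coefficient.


Given values:
  Z1 = 618.7 rayl, Z2 = 1669.4 rayl
Formula: R = (Z2 - Z1) / (Z2 + Z1)
Numerator: Z2 - Z1 = 1669.4 - 618.7 = 1050.7
Denominator: Z2 + Z1 = 1669.4 + 618.7 = 2288.1
R = 1050.7 / 2288.1 = 0.4592

0.4592


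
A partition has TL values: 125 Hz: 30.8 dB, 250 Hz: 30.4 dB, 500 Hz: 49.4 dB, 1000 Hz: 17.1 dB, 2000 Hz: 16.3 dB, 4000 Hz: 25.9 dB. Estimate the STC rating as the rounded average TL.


Given TL values at each frequency:
  125 Hz: 30.8 dB
  250 Hz: 30.4 dB
  500 Hz: 49.4 dB
  1000 Hz: 17.1 dB
  2000 Hz: 16.3 dB
  4000 Hz: 25.9 dB
Formula: STC ~ round(average of TL values)
Sum = 30.8 + 30.4 + 49.4 + 17.1 + 16.3 + 25.9 = 169.9
Average = 169.9 / 6 = 28.32
Rounded: 28

28


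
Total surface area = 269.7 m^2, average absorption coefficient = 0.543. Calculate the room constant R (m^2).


Given values:
  S = 269.7 m^2, alpha = 0.543
Formula: R = S * alpha / (1 - alpha)
Numerator: 269.7 * 0.543 = 146.4471
Denominator: 1 - 0.543 = 0.457
R = 146.4471 / 0.457 = 320.45

320.45 m^2


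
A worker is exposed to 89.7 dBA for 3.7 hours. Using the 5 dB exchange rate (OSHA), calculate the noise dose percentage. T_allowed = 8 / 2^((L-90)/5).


Given values:
  L = 89.7 dBA, T = 3.7 hours
Formula: T_allowed = 8 / 2^((L - 90) / 5)
Compute exponent: (89.7 - 90) / 5 = -0.06
Compute 2^(-0.06) = 0.959264
T_allowed = 8 / 0.959264 = 8.339727 hours
Dose = (T / T_allowed) * 100
Dose = (3.7 / 8.339727) * 100 = 44.37

44.37 %


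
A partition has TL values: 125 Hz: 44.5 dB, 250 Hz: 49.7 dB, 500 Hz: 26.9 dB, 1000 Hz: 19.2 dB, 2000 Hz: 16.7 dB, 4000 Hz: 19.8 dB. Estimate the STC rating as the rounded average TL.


Given TL values at each frequency:
  125 Hz: 44.5 dB
  250 Hz: 49.7 dB
  500 Hz: 26.9 dB
  1000 Hz: 19.2 dB
  2000 Hz: 16.7 dB
  4000 Hz: 19.8 dB
Formula: STC ~ round(average of TL values)
Sum = 44.5 + 49.7 + 26.9 + 19.2 + 16.7 + 19.8 = 176.8
Average = 176.8 / 6 = 29.47
Rounded: 29

29


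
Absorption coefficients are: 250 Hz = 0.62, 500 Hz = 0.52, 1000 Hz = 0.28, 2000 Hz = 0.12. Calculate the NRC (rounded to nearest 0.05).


Given values:
  a_250 = 0.62, a_500 = 0.52
  a_1000 = 0.28, a_2000 = 0.12
Formula: NRC = (a250 + a500 + a1000 + a2000) / 4
Sum = 0.62 + 0.52 + 0.28 + 0.12 = 1.54
NRC = 1.54 / 4 = 0.385
Rounded to nearest 0.05: 0.4

0.4


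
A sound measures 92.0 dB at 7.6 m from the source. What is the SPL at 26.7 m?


Given values:
  SPL1 = 92.0 dB, r1 = 7.6 m, r2 = 26.7 m
Formula: SPL2 = SPL1 - 20 * log10(r2 / r1)
Compute ratio: r2 / r1 = 26.7 / 7.6 = 3.5132
Compute log10: log10(3.5132) = 0.545703
Compute drop: 20 * 0.545703 = 10.9141
SPL2 = 92.0 - 10.9141 = 81.09

81.09 dB


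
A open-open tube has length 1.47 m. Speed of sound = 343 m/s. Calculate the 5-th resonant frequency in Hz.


Given values:
  Tube type: open-open, L = 1.47 m, c = 343 m/s, n = 5
Formula: f_n = n * c / (2 * L)
Compute 2 * L = 2 * 1.47 = 2.94
f = 5 * 343 / 2.94
f = 583.33

583.33 Hz


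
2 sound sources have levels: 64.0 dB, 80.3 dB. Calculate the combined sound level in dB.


Formula: L_total = 10 * log10( sum(10^(Li/10)) )
  Source 1: 10^(64.0/10) = 2511886.4315
  Source 2: 10^(80.3/10) = 107151930.5238
Sum of linear values = 109663816.9553
L_total = 10 * log10(109663816.9553) = 80.4

80.4 dB


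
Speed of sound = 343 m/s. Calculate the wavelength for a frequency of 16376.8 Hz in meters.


Given values:
  c = 343 m/s, f = 16376.8 Hz
Formula: lambda = c / f
lambda = 343 / 16376.8
lambda = 0.0209

0.0209 m


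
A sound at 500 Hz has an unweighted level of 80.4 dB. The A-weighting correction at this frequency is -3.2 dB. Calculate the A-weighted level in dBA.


Given values:
  SPL = 80.4 dB
  A-weighting at 500 Hz = -3.2 dB
Formula: L_A = SPL + A_weight
L_A = 80.4 + (-3.2)
L_A = 77.2

77.2 dBA


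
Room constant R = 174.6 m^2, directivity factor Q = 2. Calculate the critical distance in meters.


Given values:
  R = 174.6 m^2, Q = 2
Formula: d_c = 0.141 * sqrt(Q * R)
Compute Q * R = 2 * 174.6 = 349.2
Compute sqrt(349.2) = 18.6869
d_c = 0.141 * 18.6869 = 2.635

2.635 m


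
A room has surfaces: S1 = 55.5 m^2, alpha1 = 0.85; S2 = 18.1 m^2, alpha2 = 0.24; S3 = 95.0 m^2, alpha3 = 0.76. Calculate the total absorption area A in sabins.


Given surfaces:
  Surface 1: 55.5 * 0.85 = 47.175
  Surface 2: 18.1 * 0.24 = 4.344
  Surface 3: 95.0 * 0.76 = 72.2
Formula: A = sum(Si * alpha_i)
A = 47.175 + 4.344 + 72.2
A = 123.72

123.72 sabins


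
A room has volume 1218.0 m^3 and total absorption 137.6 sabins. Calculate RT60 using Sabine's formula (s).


Given values:
  V = 1218.0 m^3
  A = 137.6 sabins
Formula: RT60 = 0.161 * V / A
Numerator: 0.161 * 1218.0 = 196.098
RT60 = 196.098 / 137.6 = 1.425

1.425 s


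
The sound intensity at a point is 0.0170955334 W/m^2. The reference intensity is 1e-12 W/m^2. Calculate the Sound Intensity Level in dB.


Given values:
  I = 0.0170955334 W/m^2
  I_ref = 1e-12 W/m^2
Formula: SIL = 10 * log10(I / I_ref)
Compute ratio: I / I_ref = 17095533400
Compute log10: log10(17095533400) = 10.232883
Multiply: SIL = 10 * 10.232883 = 102.33

102.33 dB


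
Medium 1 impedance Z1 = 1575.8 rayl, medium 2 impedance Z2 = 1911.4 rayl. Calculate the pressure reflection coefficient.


Given values:
  Z1 = 1575.8 rayl, Z2 = 1911.4 rayl
Formula: R = (Z2 - Z1) / (Z2 + Z1)
Numerator: Z2 - Z1 = 1911.4 - 1575.8 = 335.6
Denominator: Z2 + Z1 = 1911.4 + 1575.8 = 3487.2
R = 335.6 / 3487.2 = 0.0962

0.0962


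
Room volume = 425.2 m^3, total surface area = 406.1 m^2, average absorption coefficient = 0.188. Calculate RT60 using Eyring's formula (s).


Given values:
  V = 425.2 m^3, S = 406.1 m^2, alpha = 0.188
Formula: RT60 = 0.161 * V / (-S * ln(1 - alpha))
Compute ln(1 - 0.188) = ln(0.812) = -0.208255
Denominator: -406.1 * -0.208255 = 84.5724
Numerator: 0.161 * 425.2 = 68.4572
RT60 = 68.4572 / 84.5724 = 0.809

0.809 s


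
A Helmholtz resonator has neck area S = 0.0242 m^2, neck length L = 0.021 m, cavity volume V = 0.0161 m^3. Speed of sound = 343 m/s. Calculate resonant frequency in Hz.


Given values:
  S = 0.0242 m^2, L = 0.021 m, V = 0.0161 m^3, c = 343 m/s
Formula: f = (c / (2*pi)) * sqrt(S / (V * L))
Compute V * L = 0.0161 * 0.021 = 0.0003381
Compute S / (V * L) = 0.0242 / 0.0003381 = 71.5765
Compute sqrt(71.5765) = 8.46029
Compute c / (2*pi) = 343 / 6.283185 = 54.590148
f = 54.590148 * 8.46029 = 461.85

461.85 Hz


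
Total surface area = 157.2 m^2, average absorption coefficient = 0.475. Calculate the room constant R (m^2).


Given values:
  S = 157.2 m^2, alpha = 0.475
Formula: R = S * alpha / (1 - alpha)
Numerator: 157.2 * 0.475 = 74.67
Denominator: 1 - 0.475 = 0.525
R = 74.67 / 0.525 = 142.23

142.23 m^2


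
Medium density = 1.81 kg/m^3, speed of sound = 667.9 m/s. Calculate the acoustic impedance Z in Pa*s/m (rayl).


Given values:
  rho = 1.81 kg/m^3
  c = 667.9 m/s
Formula: Z = rho * c
Z = 1.81 * 667.9
Z = 1208.9

1208.9 rayl


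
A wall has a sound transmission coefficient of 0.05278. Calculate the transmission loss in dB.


Given values:
  tau = 0.05278
Formula: TL = 10 * log10(1 / tau)
Compute 1 / tau = 1 / 0.05278 = 18.9466
Compute log10(18.9466) = 1.277531
TL = 10 * 1.277531 = 12.78

12.78 dB


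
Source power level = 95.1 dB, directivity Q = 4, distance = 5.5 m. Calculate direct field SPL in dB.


Given values:
  Lw = 95.1 dB, Q = 4, r = 5.5 m
Formula: SPL = Lw + 10 * log10(Q / (4 * pi * r^2))
Compute 4 * pi * r^2 = 4 * pi * 5.5^2 = 380.1327
Compute Q / denom = 4 / 380.1327 = 0.01052264
Compute 10 * log10(0.01052264) = -19.7788
SPL = 95.1 + (-19.7788) = 75.32

75.32 dB


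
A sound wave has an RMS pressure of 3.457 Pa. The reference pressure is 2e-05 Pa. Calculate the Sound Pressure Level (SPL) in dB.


Given values:
  p = 3.457 Pa
  p_ref = 2e-05 Pa
Formula: SPL = 20 * log10(p / p_ref)
Compute ratio: p / p_ref = 3.457 / 2e-05 = 172850
Compute log10: log10(172850) = 5.237669
Multiply: SPL = 20 * 5.237669 = 104.75

104.75 dB


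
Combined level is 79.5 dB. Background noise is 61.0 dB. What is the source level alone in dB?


Given values:
  L_total = 79.5 dB, L_bg = 61.0 dB
Formula: L_source = 10 * log10(10^(L_total/10) - 10^(L_bg/10))
Convert to linear:
  10^(79.5/10) = 89125093.8134
  10^(61.0/10) = 1258925.4118
Difference: 89125093.8134 - 1258925.4118 = 87866168.4016
L_source = 10 * log10(87866168.4016) = 79.44

79.44 dB


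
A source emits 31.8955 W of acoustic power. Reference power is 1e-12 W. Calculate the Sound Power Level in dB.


Given values:
  W = 31.8955 W
  W_ref = 1e-12 W
Formula: SWL = 10 * log10(W / W_ref)
Compute ratio: W / W_ref = 31895500000000
Compute log10: log10(31895500000000) = 13.503729
Multiply: SWL = 10 * 13.503729 = 135.04

135.04 dB


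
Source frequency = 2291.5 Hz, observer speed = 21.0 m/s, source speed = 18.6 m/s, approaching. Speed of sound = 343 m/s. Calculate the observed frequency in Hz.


Given values:
  f_s = 2291.5 Hz, v_o = 21.0 m/s, v_s = 18.6 m/s
  Direction: approaching
Formula: f_o = f_s * (c + v_o) / (c - v_s)
Numerator: c + v_o = 343 + 21.0 = 364.0
Denominator: c - v_s = 343 - 18.6 = 324.4
f_o = 2291.5 * 364.0 / 324.4 = 2571.23

2571.23 Hz


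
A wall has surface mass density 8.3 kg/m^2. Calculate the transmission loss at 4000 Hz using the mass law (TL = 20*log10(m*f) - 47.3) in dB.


Given values:
  m = 8.3 kg/m^2, f = 4000 Hz
Formula: TL = 20 * log10(m * f) - 47.3
Compute m * f = 8.3 * 4000 = 33200.0
Compute log10(33200.0) = 4.521138
Compute 20 * 4.521138 = 90.4228
TL = 90.4228 - 47.3 = 43.12

43.12 dB


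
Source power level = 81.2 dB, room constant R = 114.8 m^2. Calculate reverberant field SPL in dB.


Given values:
  Lw = 81.2 dB, R = 114.8 m^2
Formula: SPL = Lw + 10 * log10(4 / R)
Compute 4 / R = 4 / 114.8 = 0.034843
Compute 10 * log10(0.034843) = -14.5788
SPL = 81.2 + (-14.5788) = 66.62

66.62 dB


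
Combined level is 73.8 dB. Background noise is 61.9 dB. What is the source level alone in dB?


Given values:
  L_total = 73.8 dB, L_bg = 61.9 dB
Formula: L_source = 10 * log10(10^(L_total/10) - 10^(L_bg/10))
Convert to linear:
  10^(73.8/10) = 23988329.1902
  10^(61.9/10) = 1548816.6189
Difference: 23988329.1902 - 1548816.6189 = 22439512.5713
L_source = 10 * log10(22439512.5713) = 73.51

73.51 dB


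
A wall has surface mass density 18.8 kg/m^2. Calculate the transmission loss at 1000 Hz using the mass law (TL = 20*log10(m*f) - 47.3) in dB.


Given values:
  m = 18.8 kg/m^2, f = 1000 Hz
Formula: TL = 20 * log10(m * f) - 47.3
Compute m * f = 18.8 * 1000 = 18800.0
Compute log10(18800.0) = 4.274158
Compute 20 * 4.274158 = 85.4832
TL = 85.4832 - 47.3 = 38.18

38.18 dB


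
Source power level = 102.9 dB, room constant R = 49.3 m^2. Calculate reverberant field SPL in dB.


Given values:
  Lw = 102.9 dB, R = 49.3 m^2
Formula: SPL = Lw + 10 * log10(4 / R)
Compute 4 / R = 4 / 49.3 = 0.081136
Compute 10 * log10(0.081136) = -10.9079
SPL = 102.9 + (-10.9079) = 91.99

91.99 dB


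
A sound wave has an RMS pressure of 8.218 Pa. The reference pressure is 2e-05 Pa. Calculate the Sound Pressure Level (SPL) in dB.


Given values:
  p = 8.218 Pa
  p_ref = 2e-05 Pa
Formula: SPL = 20 * log10(p / p_ref)
Compute ratio: p / p_ref = 8.218 / 2e-05 = 410900
Compute log10: log10(410900) = 5.613736
Multiply: SPL = 20 * 5.613736 = 112.27

112.27 dB


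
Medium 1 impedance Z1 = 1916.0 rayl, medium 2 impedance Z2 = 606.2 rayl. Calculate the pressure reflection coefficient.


Given values:
  Z1 = 1916.0 rayl, Z2 = 606.2 rayl
Formula: R = (Z2 - Z1) / (Z2 + Z1)
Numerator: Z2 - Z1 = 606.2 - 1916.0 = -1309.8
Denominator: Z2 + Z1 = 606.2 + 1916.0 = 2522.2
R = -1309.8 / 2522.2 = -0.5193

-0.5193


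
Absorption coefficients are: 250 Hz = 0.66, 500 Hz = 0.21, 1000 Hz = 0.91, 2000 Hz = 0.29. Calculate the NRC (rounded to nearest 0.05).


Given values:
  a_250 = 0.66, a_500 = 0.21
  a_1000 = 0.91, a_2000 = 0.29
Formula: NRC = (a250 + a500 + a1000 + a2000) / 4
Sum = 0.66 + 0.21 + 0.91 + 0.29 = 2.07
NRC = 2.07 / 4 = 0.5175
Rounded to nearest 0.05: 0.5

0.5


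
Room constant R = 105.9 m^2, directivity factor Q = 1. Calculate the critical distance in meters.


Given values:
  R = 105.9 m^2, Q = 1
Formula: d_c = 0.141 * sqrt(Q * R)
Compute Q * R = 1 * 105.9 = 105.9
Compute sqrt(105.9) = 10.2908
d_c = 0.141 * 10.2908 = 1.451

1.451 m


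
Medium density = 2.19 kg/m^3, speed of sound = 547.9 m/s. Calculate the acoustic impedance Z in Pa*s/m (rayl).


Given values:
  rho = 2.19 kg/m^3
  c = 547.9 m/s
Formula: Z = rho * c
Z = 2.19 * 547.9
Z = 1199.9

1199.9 rayl


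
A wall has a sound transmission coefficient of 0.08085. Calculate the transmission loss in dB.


Given values:
  tau = 0.08085
Formula: TL = 10 * log10(1 / tau)
Compute 1 / tau = 1 / 0.08085 = 12.3686
Compute log10(12.3686) = 1.092321
TL = 10 * 1.092321 = 10.92

10.92 dB


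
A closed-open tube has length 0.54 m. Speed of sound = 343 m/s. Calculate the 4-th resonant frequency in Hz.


Given values:
  Tube type: closed-open, L = 0.54 m, c = 343 m/s, n = 4
Formula: f_n = (2n - 1) * c / (4 * L)
Compute 2n - 1 = 2*4 - 1 = 7
Compute 4 * L = 4 * 0.54 = 2.16
f = 7 * 343 / 2.16
f = 1111.57

1111.57 Hz


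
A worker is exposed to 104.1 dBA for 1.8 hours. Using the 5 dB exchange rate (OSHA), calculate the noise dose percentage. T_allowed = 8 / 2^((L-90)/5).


Given values:
  L = 104.1 dBA, T = 1.8 hours
Formula: T_allowed = 8 / 2^((L - 90) / 5)
Compute exponent: (104.1 - 90) / 5 = 2.82
Compute 2^(2.82) = 7.061624
T_allowed = 8 / 7.061624 = 1.132884 hours
Dose = (T / T_allowed) * 100
Dose = (1.8 / 1.132884) * 100 = 158.89

158.89 %


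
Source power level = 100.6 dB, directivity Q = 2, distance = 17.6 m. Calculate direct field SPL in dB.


Given values:
  Lw = 100.6 dB, Q = 2, r = 17.6 m
Formula: SPL = Lw + 10 * log10(Q / (4 * pi * r^2))
Compute 4 * pi * r^2 = 4 * pi * 17.6^2 = 3892.559
Compute Q / denom = 2 / 3892.559 = 0.0005138
Compute 10 * log10(0.0005138) = -32.8921
SPL = 100.6 + (-32.8921) = 67.71

67.71 dB


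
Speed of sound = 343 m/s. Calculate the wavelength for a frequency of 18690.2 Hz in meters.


Given values:
  c = 343 m/s, f = 18690.2 Hz
Formula: lambda = c / f
lambda = 343 / 18690.2
lambda = 0.0184

0.0184 m


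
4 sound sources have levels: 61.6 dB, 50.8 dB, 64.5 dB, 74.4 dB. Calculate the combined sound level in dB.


Formula: L_total = 10 * log10( sum(10^(Li/10)) )
  Source 1: 10^(61.6/10) = 1445439.7707
  Source 2: 10^(50.8/10) = 120226.4435
  Source 3: 10^(64.5/10) = 2818382.9313
  Source 4: 10^(74.4/10) = 27542287.0334
Sum of linear values = 31926336.1789
L_total = 10 * log10(31926336.1789) = 75.04

75.04 dB


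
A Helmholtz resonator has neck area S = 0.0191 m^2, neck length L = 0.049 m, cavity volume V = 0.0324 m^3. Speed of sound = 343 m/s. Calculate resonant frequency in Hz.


Given values:
  S = 0.0191 m^2, L = 0.049 m, V = 0.0324 m^3, c = 343 m/s
Formula: f = (c / (2*pi)) * sqrt(S / (V * L))
Compute V * L = 0.0324 * 0.049 = 0.0015876
Compute S / (V * L) = 0.0191 / 0.0015876 = 12.0307
Compute sqrt(12.0307) = 3.46853
Compute c / (2*pi) = 343 / 6.283185 = 54.590148
f = 54.590148 * 3.46853 = 189.35

189.35 Hz


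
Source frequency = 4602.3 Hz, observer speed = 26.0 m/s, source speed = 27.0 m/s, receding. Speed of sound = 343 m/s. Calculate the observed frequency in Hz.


Given values:
  f_s = 4602.3 Hz, v_o = 26.0 m/s, v_s = 27.0 m/s
  Direction: receding
Formula: f_o = f_s * (c - v_o) / (c + v_s)
Numerator: c - v_o = 343 - 26.0 = 317.0
Denominator: c + v_s = 343 + 27.0 = 370.0
f_o = 4602.3 * 317.0 / 370.0 = 3943.05

3943.05 Hz


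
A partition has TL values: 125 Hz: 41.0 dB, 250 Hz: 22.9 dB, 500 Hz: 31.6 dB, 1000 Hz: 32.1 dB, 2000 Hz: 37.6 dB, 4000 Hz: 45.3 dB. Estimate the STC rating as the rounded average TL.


Given TL values at each frequency:
  125 Hz: 41.0 dB
  250 Hz: 22.9 dB
  500 Hz: 31.6 dB
  1000 Hz: 32.1 dB
  2000 Hz: 37.6 dB
  4000 Hz: 45.3 dB
Formula: STC ~ round(average of TL values)
Sum = 41.0 + 22.9 + 31.6 + 32.1 + 37.6 + 45.3 = 210.5
Average = 210.5 / 6 = 35.08
Rounded: 35

35


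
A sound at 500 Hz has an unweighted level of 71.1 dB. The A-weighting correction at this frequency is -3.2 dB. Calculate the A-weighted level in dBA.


Given values:
  SPL = 71.1 dB
  A-weighting at 500 Hz = -3.2 dB
Formula: L_A = SPL + A_weight
L_A = 71.1 + (-3.2)
L_A = 67.9

67.9 dBA


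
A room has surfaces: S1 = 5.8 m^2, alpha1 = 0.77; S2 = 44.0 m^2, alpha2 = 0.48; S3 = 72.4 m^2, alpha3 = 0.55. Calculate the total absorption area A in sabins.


Given surfaces:
  Surface 1: 5.8 * 0.77 = 4.466
  Surface 2: 44.0 * 0.48 = 21.12
  Surface 3: 72.4 * 0.55 = 39.82
Formula: A = sum(Si * alpha_i)
A = 4.466 + 21.12 + 39.82
A = 65.41

65.41 sabins


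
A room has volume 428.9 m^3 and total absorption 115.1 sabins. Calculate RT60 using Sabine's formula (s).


Given values:
  V = 428.9 m^3
  A = 115.1 sabins
Formula: RT60 = 0.161 * V / A
Numerator: 0.161 * 428.9 = 69.0529
RT60 = 69.0529 / 115.1 = 0.6

0.6 s


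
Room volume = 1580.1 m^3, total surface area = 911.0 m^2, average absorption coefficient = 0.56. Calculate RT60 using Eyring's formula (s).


Given values:
  V = 1580.1 m^3, S = 911.0 m^2, alpha = 0.56
Formula: RT60 = 0.161 * V / (-S * ln(1 - alpha))
Compute ln(1 - 0.56) = ln(0.44) = -0.820981
Denominator: -911.0 * -0.820981 = 747.9137
Numerator: 0.161 * 1580.1 = 254.3961
RT60 = 254.3961 / 747.9137 = 0.34

0.34 s


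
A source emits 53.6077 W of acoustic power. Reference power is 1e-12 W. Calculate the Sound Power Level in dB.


Given values:
  W = 53.6077 W
  W_ref = 1e-12 W
Formula: SWL = 10 * log10(W / W_ref)
Compute ratio: W / W_ref = 53607700000000
Compute log10: log10(53607700000000) = 13.729227
Multiply: SWL = 10 * 13.729227 = 137.29

137.29 dB


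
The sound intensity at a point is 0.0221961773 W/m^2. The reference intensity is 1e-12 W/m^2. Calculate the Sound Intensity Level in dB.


Given values:
  I = 0.0221961773 W/m^2
  I_ref = 1e-12 W/m^2
Formula: SIL = 10 * log10(I / I_ref)
Compute ratio: I / I_ref = 22196177300
Compute log10: log10(22196177300) = 10.346278
Multiply: SIL = 10 * 10.346278 = 103.46

103.46 dB


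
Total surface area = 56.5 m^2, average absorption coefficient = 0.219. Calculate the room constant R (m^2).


Given values:
  S = 56.5 m^2, alpha = 0.219
Formula: R = S * alpha / (1 - alpha)
Numerator: 56.5 * 0.219 = 12.3735
Denominator: 1 - 0.219 = 0.781
R = 12.3735 / 0.781 = 15.84

15.84 m^2


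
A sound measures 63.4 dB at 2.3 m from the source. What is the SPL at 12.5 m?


Given values:
  SPL1 = 63.4 dB, r1 = 2.3 m, r2 = 12.5 m
Formula: SPL2 = SPL1 - 20 * log10(r2 / r1)
Compute ratio: r2 / r1 = 12.5 / 2.3 = 5.4348
Compute log10: log10(5.4348) = 0.735184
Compute drop: 20 * 0.735184 = 14.7037
SPL2 = 63.4 - 14.7037 = 48.7

48.7 dB


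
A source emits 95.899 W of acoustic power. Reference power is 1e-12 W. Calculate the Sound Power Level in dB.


Given values:
  W = 95.899 W
  W_ref = 1e-12 W
Formula: SWL = 10 * log10(W / W_ref)
Compute ratio: W / W_ref = 95899000000000
Compute log10: log10(95899000000000) = 13.981814
Multiply: SWL = 10 * 13.981814 = 139.82

139.82 dB


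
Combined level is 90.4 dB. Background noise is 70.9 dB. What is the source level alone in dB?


Given values:
  L_total = 90.4 dB, L_bg = 70.9 dB
Formula: L_source = 10 * log10(10^(L_total/10) - 10^(L_bg/10))
Convert to linear:
  10^(90.4/10) = 1096478196.1432
  10^(70.9/10) = 12302687.7081
Difference: 1096478196.1432 - 12302687.7081 = 1084175508.4351
L_source = 10 * log10(1084175508.4351) = 90.35

90.35 dB


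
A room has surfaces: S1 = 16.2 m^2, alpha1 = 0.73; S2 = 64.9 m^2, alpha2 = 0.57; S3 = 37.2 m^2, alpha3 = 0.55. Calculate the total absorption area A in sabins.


Given surfaces:
  Surface 1: 16.2 * 0.73 = 11.826
  Surface 2: 64.9 * 0.57 = 36.993
  Surface 3: 37.2 * 0.55 = 20.46
Formula: A = sum(Si * alpha_i)
A = 11.826 + 36.993 + 20.46
A = 69.28

69.28 sabins


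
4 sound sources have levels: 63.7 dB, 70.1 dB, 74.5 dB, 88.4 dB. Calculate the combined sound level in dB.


Formula: L_total = 10 * log10( sum(10^(Li/10)) )
  Source 1: 10^(63.7/10) = 2344228.8153
  Source 2: 10^(70.1/10) = 10232929.9228
  Source 3: 10^(74.5/10) = 28183829.3126
  Source 4: 10^(88.4/10) = 691830970.9189
Sum of linear values = 732591958.9696
L_total = 10 * log10(732591958.9696) = 88.65

88.65 dB


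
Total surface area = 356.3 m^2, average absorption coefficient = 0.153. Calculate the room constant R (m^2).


Given values:
  S = 356.3 m^2, alpha = 0.153
Formula: R = S * alpha / (1 - alpha)
Numerator: 356.3 * 0.153 = 54.5139
Denominator: 1 - 0.153 = 0.847
R = 54.5139 / 0.847 = 64.36

64.36 m^2


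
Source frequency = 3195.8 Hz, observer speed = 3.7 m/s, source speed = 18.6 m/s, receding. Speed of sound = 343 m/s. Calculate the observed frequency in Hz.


Given values:
  f_s = 3195.8 Hz, v_o = 3.7 m/s, v_s = 18.6 m/s
  Direction: receding
Formula: f_o = f_s * (c - v_o) / (c + v_s)
Numerator: c - v_o = 343 - 3.7 = 339.3
Denominator: c + v_s = 343 + 18.6 = 361.6
f_o = 3195.8 * 339.3 / 361.6 = 2998.71

2998.71 Hz


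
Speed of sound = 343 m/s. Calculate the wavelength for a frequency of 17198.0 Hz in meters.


Given values:
  c = 343 m/s, f = 17198.0 Hz
Formula: lambda = c / f
lambda = 343 / 17198.0
lambda = 0.0199

0.0199 m


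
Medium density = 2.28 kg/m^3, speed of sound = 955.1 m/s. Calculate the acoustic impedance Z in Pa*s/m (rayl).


Given values:
  rho = 2.28 kg/m^3
  c = 955.1 m/s
Formula: Z = rho * c
Z = 2.28 * 955.1
Z = 2177.63

2177.63 rayl


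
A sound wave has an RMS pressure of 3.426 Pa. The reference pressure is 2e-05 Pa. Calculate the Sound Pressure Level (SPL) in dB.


Given values:
  p = 3.426 Pa
  p_ref = 2e-05 Pa
Formula: SPL = 20 * log10(p / p_ref)
Compute ratio: p / p_ref = 3.426 / 2e-05 = 171300
Compute log10: log10(171300) = 5.233757
Multiply: SPL = 20 * 5.233757 = 104.68

104.68 dB


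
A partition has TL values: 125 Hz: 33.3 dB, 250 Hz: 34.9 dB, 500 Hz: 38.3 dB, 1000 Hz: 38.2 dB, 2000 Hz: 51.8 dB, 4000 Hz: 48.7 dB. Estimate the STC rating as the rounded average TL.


Given TL values at each frequency:
  125 Hz: 33.3 dB
  250 Hz: 34.9 dB
  500 Hz: 38.3 dB
  1000 Hz: 38.2 dB
  2000 Hz: 51.8 dB
  4000 Hz: 48.7 dB
Formula: STC ~ round(average of TL values)
Sum = 33.3 + 34.9 + 38.3 + 38.2 + 51.8 + 48.7 = 245.2
Average = 245.2 / 6 = 40.87
Rounded: 41

41


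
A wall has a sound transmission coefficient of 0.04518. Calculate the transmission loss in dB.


Given values:
  tau = 0.04518
Formula: TL = 10 * log10(1 / tau)
Compute 1 / tau = 1 / 0.04518 = 22.1337
Compute log10(22.1337) = 1.345054
TL = 10 * 1.345054 = 13.45

13.45 dB


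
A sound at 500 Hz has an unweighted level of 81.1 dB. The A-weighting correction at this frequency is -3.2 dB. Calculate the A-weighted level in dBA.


Given values:
  SPL = 81.1 dB
  A-weighting at 500 Hz = -3.2 dB
Formula: L_A = SPL + A_weight
L_A = 81.1 + (-3.2)
L_A = 77.9

77.9 dBA


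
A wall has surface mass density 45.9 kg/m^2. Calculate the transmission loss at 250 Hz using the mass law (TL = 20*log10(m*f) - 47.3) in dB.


Given values:
  m = 45.9 kg/m^2, f = 250 Hz
Formula: TL = 20 * log10(m * f) - 47.3
Compute m * f = 45.9 * 250 = 11475.0
Compute log10(11475.0) = 4.059753
Compute 20 * 4.059753 = 81.1951
TL = 81.1951 - 47.3 = 33.9

33.9 dB


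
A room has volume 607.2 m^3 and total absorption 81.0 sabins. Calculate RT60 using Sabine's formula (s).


Given values:
  V = 607.2 m^3
  A = 81.0 sabins
Formula: RT60 = 0.161 * V / A
Numerator: 0.161 * 607.2 = 97.7592
RT60 = 97.7592 / 81.0 = 1.207

1.207 s


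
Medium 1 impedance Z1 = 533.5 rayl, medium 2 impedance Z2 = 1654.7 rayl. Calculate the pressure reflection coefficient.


Given values:
  Z1 = 533.5 rayl, Z2 = 1654.7 rayl
Formula: R = (Z2 - Z1) / (Z2 + Z1)
Numerator: Z2 - Z1 = 1654.7 - 533.5 = 1121.2
Denominator: Z2 + Z1 = 1654.7 + 533.5 = 2188.2
R = 1121.2 / 2188.2 = 0.5124

0.5124


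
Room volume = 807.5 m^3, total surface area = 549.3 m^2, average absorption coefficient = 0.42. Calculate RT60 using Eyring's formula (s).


Given values:
  V = 807.5 m^3, S = 549.3 m^2, alpha = 0.42
Formula: RT60 = 0.161 * V / (-S * ln(1 - alpha))
Compute ln(1 - 0.42) = ln(0.58) = -0.544727
Denominator: -549.3 * -0.544727 = 299.2185
Numerator: 0.161 * 807.5 = 130.0075
RT60 = 130.0075 / 299.2185 = 0.434

0.434 s


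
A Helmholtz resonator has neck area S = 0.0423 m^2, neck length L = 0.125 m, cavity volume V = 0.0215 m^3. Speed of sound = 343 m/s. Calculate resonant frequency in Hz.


Given values:
  S = 0.0423 m^2, L = 0.125 m, V = 0.0215 m^3, c = 343 m/s
Formula: f = (c / (2*pi)) * sqrt(S / (V * L))
Compute V * L = 0.0215 * 0.125 = 0.0026875
Compute S / (V * L) = 0.0423 / 0.0026875 = 15.7395
Compute sqrt(15.7395) = 3.967304
Compute c / (2*pi) = 343 / 6.283185 = 54.590148
f = 54.590148 * 3.967304 = 216.58

216.58 Hz


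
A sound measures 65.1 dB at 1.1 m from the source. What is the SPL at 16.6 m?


Given values:
  SPL1 = 65.1 dB, r1 = 1.1 m, r2 = 16.6 m
Formula: SPL2 = SPL1 - 20 * log10(r2 / r1)
Compute ratio: r2 / r1 = 16.6 / 1.1 = 15.0909
Compute log10: log10(15.0909) = 1.178715
Compute drop: 20 * 1.178715 = 23.5743
SPL2 = 65.1 - 23.5743 = 41.53

41.53 dB


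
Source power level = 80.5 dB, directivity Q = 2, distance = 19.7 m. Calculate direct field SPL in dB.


Given values:
  Lw = 80.5 dB, Q = 2, r = 19.7 m
Formula: SPL = Lw + 10 * log10(Q / (4 * pi * r^2))
Compute 4 * pi * r^2 = 4 * pi * 19.7^2 = 4876.8828
Compute Q / denom = 2 / 4876.8828 = 0.0004101
Compute 10 * log10(0.0004101) = -33.8711
SPL = 80.5 + (-33.8711) = 46.63

46.63 dB


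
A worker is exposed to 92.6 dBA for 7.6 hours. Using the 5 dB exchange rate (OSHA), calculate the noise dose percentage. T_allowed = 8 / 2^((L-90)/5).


Given values:
  L = 92.6 dBA, T = 7.6 hours
Formula: T_allowed = 8 / 2^((L - 90) / 5)
Compute exponent: (92.6 - 90) / 5 = 0.52
Compute 2^(0.52) = 1.433955
T_allowed = 8 / 1.433955 = 5.578976 hours
Dose = (T / T_allowed) * 100
Dose = (7.6 / 5.578976) * 100 = 136.23

136.23 %


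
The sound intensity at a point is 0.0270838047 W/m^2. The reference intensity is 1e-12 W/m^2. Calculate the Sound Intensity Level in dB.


Given values:
  I = 0.0270838047 W/m^2
  I_ref = 1e-12 W/m^2
Formula: SIL = 10 * log10(I / I_ref)
Compute ratio: I / I_ref = 27083804700
Compute log10: log10(27083804700) = 10.43271
Multiply: SIL = 10 * 10.43271 = 104.33

104.33 dB


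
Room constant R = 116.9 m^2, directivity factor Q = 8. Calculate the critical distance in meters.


Given values:
  R = 116.9 m^2, Q = 8
Formula: d_c = 0.141 * sqrt(Q * R)
Compute Q * R = 8 * 116.9 = 935.2
Compute sqrt(935.2) = 30.581
d_c = 0.141 * 30.581 = 4.312

4.312 m


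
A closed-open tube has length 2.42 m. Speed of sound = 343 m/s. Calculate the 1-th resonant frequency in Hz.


Given values:
  Tube type: closed-open, L = 2.42 m, c = 343 m/s, n = 1
Formula: f_n = (2n - 1) * c / (4 * L)
Compute 2n - 1 = 2*1 - 1 = 1
Compute 4 * L = 4 * 2.42 = 9.68
f = 1 * 343 / 9.68
f = 35.43

35.43 Hz


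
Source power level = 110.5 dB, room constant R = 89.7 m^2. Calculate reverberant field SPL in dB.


Given values:
  Lw = 110.5 dB, R = 89.7 m^2
Formula: SPL = Lw + 10 * log10(4 / R)
Compute 4 / R = 4 / 89.7 = 0.044593
Compute 10 * log10(0.044593) = -13.5073
SPL = 110.5 + (-13.5073) = 96.99

96.99 dB


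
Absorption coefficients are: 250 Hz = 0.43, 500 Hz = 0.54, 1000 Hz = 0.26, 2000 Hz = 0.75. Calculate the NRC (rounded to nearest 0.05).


Given values:
  a_250 = 0.43, a_500 = 0.54
  a_1000 = 0.26, a_2000 = 0.75
Formula: NRC = (a250 + a500 + a1000 + a2000) / 4
Sum = 0.43 + 0.54 + 0.26 + 0.75 = 1.98
NRC = 1.98 / 4 = 0.495
Rounded to nearest 0.05: 0.5

0.5


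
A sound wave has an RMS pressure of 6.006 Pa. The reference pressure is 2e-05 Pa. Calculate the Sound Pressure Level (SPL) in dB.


Given values:
  p = 6.006 Pa
  p_ref = 2e-05 Pa
Formula: SPL = 20 * log10(p / p_ref)
Compute ratio: p / p_ref = 6.006 / 2e-05 = 300300
Compute log10: log10(300300) = 5.477555
Multiply: SPL = 20 * 5.477555 = 109.55

109.55 dB


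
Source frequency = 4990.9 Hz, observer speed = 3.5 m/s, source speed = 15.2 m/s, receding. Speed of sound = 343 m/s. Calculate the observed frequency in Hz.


Given values:
  f_s = 4990.9 Hz, v_o = 3.5 m/s, v_s = 15.2 m/s
  Direction: receding
Formula: f_o = f_s * (c - v_o) / (c + v_s)
Numerator: c - v_o = 343 - 3.5 = 339.5
Denominator: c + v_s = 343 + 15.2 = 358.2
f_o = 4990.9 * 339.5 / 358.2 = 4730.35

4730.35 Hz


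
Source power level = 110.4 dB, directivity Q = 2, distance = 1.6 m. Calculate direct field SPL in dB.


Given values:
  Lw = 110.4 dB, Q = 2, r = 1.6 m
Formula: SPL = Lw + 10 * log10(Q / (4 * pi * r^2))
Compute 4 * pi * r^2 = 4 * pi * 1.6^2 = 32.1699
Compute Q / denom = 2 / 32.1699 = 0.06216992
Compute 10 * log10(0.06216992) = -12.0642
SPL = 110.4 + (-12.0642) = 98.34

98.34 dB


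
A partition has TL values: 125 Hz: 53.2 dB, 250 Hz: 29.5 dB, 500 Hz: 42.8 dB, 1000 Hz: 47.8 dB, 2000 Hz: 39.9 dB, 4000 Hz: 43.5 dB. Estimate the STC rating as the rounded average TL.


Given TL values at each frequency:
  125 Hz: 53.2 dB
  250 Hz: 29.5 dB
  500 Hz: 42.8 dB
  1000 Hz: 47.8 dB
  2000 Hz: 39.9 dB
  4000 Hz: 43.5 dB
Formula: STC ~ round(average of TL values)
Sum = 53.2 + 29.5 + 42.8 + 47.8 + 39.9 + 43.5 = 256.7
Average = 256.7 / 6 = 42.78
Rounded: 43

43


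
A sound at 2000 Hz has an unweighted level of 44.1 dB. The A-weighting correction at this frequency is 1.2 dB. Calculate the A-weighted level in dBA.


Given values:
  SPL = 44.1 dB
  A-weighting at 2000 Hz = 1.2 dB
Formula: L_A = SPL + A_weight
L_A = 44.1 + (1.2)
L_A = 45.3

45.3 dBA


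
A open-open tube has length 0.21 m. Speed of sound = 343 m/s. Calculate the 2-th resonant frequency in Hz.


Given values:
  Tube type: open-open, L = 0.21 m, c = 343 m/s, n = 2
Formula: f_n = n * c / (2 * L)
Compute 2 * L = 2 * 0.21 = 0.42
f = 2 * 343 / 0.42
f = 1633.33

1633.33 Hz


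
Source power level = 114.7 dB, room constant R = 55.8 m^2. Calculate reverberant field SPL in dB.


Given values:
  Lw = 114.7 dB, R = 55.8 m^2
Formula: SPL = Lw + 10 * log10(4 / R)
Compute 4 / R = 4 / 55.8 = 0.071685
Compute 10 * log10(0.071685) = -11.4457
SPL = 114.7 + (-11.4457) = 103.25

103.25 dB


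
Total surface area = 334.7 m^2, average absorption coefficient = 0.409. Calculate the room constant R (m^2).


Given values:
  S = 334.7 m^2, alpha = 0.409
Formula: R = S * alpha / (1 - alpha)
Numerator: 334.7 * 0.409 = 136.8923
Denominator: 1 - 0.409 = 0.591
R = 136.8923 / 0.591 = 231.63

231.63 m^2


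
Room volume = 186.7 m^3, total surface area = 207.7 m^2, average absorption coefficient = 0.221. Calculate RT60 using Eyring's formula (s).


Given values:
  V = 186.7 m^3, S = 207.7 m^2, alpha = 0.221
Formula: RT60 = 0.161 * V / (-S * ln(1 - alpha))
Compute ln(1 - 0.221) = ln(0.779) = -0.249744
Denominator: -207.7 * -0.249744 = 51.8718
Numerator: 0.161 * 186.7 = 30.0587
RT60 = 30.0587 / 51.8718 = 0.579

0.579 s


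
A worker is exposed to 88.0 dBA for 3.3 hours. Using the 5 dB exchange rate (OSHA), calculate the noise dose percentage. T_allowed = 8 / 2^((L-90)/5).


Given values:
  L = 88.0 dBA, T = 3.3 hours
Formula: T_allowed = 8 / 2^((L - 90) / 5)
Compute exponent: (88.0 - 90) / 5 = -0.4
Compute 2^(-0.4) = 0.757858
T_allowed = 8 / 0.757858 = 10.556067 hours
Dose = (T / T_allowed) * 100
Dose = (3.3 / 10.556067) * 100 = 31.26

31.26 %


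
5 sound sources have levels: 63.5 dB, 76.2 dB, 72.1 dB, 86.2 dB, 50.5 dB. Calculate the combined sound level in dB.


Formula: L_total = 10 * log10( sum(10^(Li/10)) )
  Source 1: 10^(63.5/10) = 2238721.1386
  Source 2: 10^(76.2/10) = 41686938.347
  Source 3: 10^(72.1/10) = 16218100.9736
  Source 4: 10^(86.2/10) = 416869383.4703
  Source 5: 10^(50.5/10) = 112201.8454
Sum of linear values = 477125345.7749
L_total = 10 * log10(477125345.7749) = 86.79

86.79 dB


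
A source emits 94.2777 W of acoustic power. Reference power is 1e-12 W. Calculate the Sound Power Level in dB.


Given values:
  W = 94.2777 W
  W_ref = 1e-12 W
Formula: SWL = 10 * log10(W / W_ref)
Compute ratio: W / W_ref = 94277700000000
Compute log10: log10(94277700000000) = 13.974409
Multiply: SWL = 10 * 13.974409 = 139.74

139.74 dB


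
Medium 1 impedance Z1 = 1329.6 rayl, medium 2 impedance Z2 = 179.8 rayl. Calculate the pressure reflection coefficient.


Given values:
  Z1 = 1329.6 rayl, Z2 = 179.8 rayl
Formula: R = (Z2 - Z1) / (Z2 + Z1)
Numerator: Z2 - Z1 = 179.8 - 1329.6 = -1149.8
Denominator: Z2 + Z1 = 179.8 + 1329.6 = 1509.4
R = -1149.8 / 1509.4 = -0.7618

-0.7618
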